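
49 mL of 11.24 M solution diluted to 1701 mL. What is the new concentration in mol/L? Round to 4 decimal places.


Dilution: M1*V1 = M2*V2, solve for M2.
M2 = M1*V1 / V2
M2 = 11.24 * 49 / 1701
M2 = 550.76 / 1701
M2 = 0.32378601 mol/L, rounded to 4 dp:

0.3238 mol/L


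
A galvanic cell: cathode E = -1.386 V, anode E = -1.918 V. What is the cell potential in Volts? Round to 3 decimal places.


Standard cell potential: E_cell = E_cathode - E_anode.
E_cell = -1.386 - (-1.918)
E_cell = 0.532 V, rounded to 3 dp:

0.532 V


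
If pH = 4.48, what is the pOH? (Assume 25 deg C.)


At 25 deg C, pH + pOH = 14.
pOH = 14 - pH = 14 - 4.48
pOH = 9.52:

9.52


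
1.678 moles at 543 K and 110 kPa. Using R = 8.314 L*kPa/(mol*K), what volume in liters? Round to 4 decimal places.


PV = nRT, solve for V = nRT / P.
nRT = 1.678 * 8.314 * 543 = 7575.3344
V = 7575.3344 / 110
V = 68.86667636 L, rounded to 4 dp:

68.8667 L


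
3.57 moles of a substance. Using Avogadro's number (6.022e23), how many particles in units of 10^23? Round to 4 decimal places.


N = n * NA, then divide by 1e23 for the requested units.
N / 1e23 = n * 6.022
N / 1e23 = 3.57 * 6.022
N / 1e23 = 21.49854, rounded to 4 dp:

21.4985


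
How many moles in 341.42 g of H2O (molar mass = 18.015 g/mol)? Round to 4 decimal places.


n = mass / M
n = 341.42 / 18.015
n = 18.95198446 mol, rounded to 4 dp:

18.9520 mol


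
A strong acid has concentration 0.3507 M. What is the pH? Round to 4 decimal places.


A strong acid dissociates completely, so [H+] equals the given concentration.
pH = -log10([H+]) = -log10(0.3507)
pH = 0.45506423, rounded to 4 dp:

0.4551


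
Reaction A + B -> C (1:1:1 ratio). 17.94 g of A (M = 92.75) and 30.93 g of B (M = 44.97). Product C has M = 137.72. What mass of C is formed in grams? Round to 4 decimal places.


Find moles of each reactant; the smaller value is the limiting reagent in a 1:1:1 reaction, so moles_C equals moles of the limiter.
n_A = mass_A / M_A = 17.94 / 92.75 = 0.193423 mol
n_B = mass_B / M_B = 30.93 / 44.97 = 0.687792 mol
Limiting reagent: A (smaller), n_limiting = 0.193423 mol
mass_C = n_limiting * M_C = 0.193423 * 137.72
mass_C = 26.63821556 g, rounded to 4 dp:

26.6382 g


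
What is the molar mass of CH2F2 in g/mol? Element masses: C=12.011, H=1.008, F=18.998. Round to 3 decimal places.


M = sum(count * atomic_mass) over atoms.
M = 1*12.011 + 2*1.008 + 2*18.998
M = 12.011 + 2.016 + 37.996
M = 52.023 g/mol, rounded to 3 dp:

52.023 g/mol


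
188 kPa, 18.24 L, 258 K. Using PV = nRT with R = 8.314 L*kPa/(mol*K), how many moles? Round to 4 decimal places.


PV = nRT, solve for n = PV / (RT).
PV = 188 * 18.24 = 3429.12
RT = 8.314 * 258 = 2145.012
n = 3429.12 / 2145.012
n = 1.5986484 mol, rounded to 4 dp:

1.5986 mol


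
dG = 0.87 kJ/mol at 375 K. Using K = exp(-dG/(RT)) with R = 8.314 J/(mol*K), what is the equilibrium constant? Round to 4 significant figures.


dG is in kJ/mol; multiply by 1000 to match R in J/(mol*K).
RT = 8.314 * 375 = 3117.75 J/mol
exponent = -dG*1000 / (RT) = -(0.87*1000) / 3117.75 = -0.27904739
K = exp(-0.27904739)
K = 0.75650405, rounded to 4 significant figures:

0.7565


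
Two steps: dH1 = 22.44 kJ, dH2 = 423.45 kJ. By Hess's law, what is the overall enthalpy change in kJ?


Hess's law: enthalpy is a state function, so add the step enthalpies.
dH_total = dH1 + dH2 = 22.44 + (423.45)
dH_total = 445.89 kJ:

445.89 kJ


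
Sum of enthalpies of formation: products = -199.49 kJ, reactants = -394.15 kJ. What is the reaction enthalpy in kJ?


dH_rxn = sum(dH_f products) - sum(dH_f reactants)
dH_rxn = -199.49 - (-394.15)
dH_rxn = 194.66 kJ:

194.66 kJ


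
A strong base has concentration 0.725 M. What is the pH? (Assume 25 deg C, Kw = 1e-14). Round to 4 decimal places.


A strong base dissociates completely, so [OH-] equals the given concentration.
pOH = -log10([OH-]) = -log10(0.725) = 0.139662
pH = 14 - pOH = 14 - 0.139662
pH = 13.860338, rounded to 4 dp:

13.8603


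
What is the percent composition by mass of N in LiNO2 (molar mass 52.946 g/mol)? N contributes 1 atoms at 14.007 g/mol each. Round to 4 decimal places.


pct = 100 * (n_elem * M_elem) / M_total
mass_contribution = 1 * 14.007 = 14.007 g/mol
pct = 100 * 14.007 / 52.946
pct = 26.4552563 %, rounded to 4 dp:

26.4553 %


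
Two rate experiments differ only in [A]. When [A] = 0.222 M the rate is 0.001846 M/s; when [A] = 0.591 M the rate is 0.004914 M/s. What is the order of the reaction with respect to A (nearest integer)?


Rate is proportional to [A]^n, so rate2/rate1 = ([A]2/[A]1)^n. Take logs to solve for n.
rate2/rate1 = 0.004914 / 0.001846 = 2.662
[A]2/[A]1 = 0.591 / 0.222 = 2.6622
n = ln(2.662) / ln(2.6622) = 1.0
Nearest integer order:

1


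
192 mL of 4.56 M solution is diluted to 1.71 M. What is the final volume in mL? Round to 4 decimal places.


Dilution: M1*V1 = M2*V2, solve for V2.
V2 = M1*V1 / M2
V2 = 4.56 * 192 / 1.71
V2 = 875.52 / 1.71
V2 = 512.0 mL, rounded to 4 dp:

512.0000 mL


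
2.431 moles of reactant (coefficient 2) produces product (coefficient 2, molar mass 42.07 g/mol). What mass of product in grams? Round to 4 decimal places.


Use the coefficient ratio to convert reactant moles to product moles, then multiply by the product's molar mass.
moles_P = moles_R * (coeff_P / coeff_R) = 2.431 * (2/2) = 2.431
mass_P = moles_P * M_P = 2.431 * 42.07
mass_P = 102.27217 g, rounded to 4 dp:

102.2722 g


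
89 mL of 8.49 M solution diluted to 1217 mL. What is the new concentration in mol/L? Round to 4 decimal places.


Dilution: M1*V1 = M2*V2, solve for M2.
M2 = M1*V1 / V2
M2 = 8.49 * 89 / 1217
M2 = 755.61 / 1217
M2 = 0.62087921 mol/L, rounded to 4 dp:

0.6209 mol/L


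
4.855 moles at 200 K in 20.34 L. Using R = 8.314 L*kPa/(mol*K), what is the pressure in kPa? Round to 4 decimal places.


PV = nRT, solve for P = nRT / V.
nRT = 4.855 * 8.314 * 200 = 8072.894
P = 8072.894 / 20.34
P = 396.89744346 kPa, rounded to 4 dp:

396.8974 kPa


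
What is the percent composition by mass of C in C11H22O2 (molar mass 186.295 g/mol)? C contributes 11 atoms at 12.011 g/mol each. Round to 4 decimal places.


pct = 100 * (n_elem * M_elem) / M_total
mass_contribution = 11 * 12.011 = 132.121 g/mol
pct = 100 * 132.121 / 186.295
pct = 70.92031455 %, rounded to 4 dp:

70.9203 %


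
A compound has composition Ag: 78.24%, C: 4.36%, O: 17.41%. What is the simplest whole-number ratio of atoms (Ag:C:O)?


Assume 100 g of compound, divide each mass% by atomic mass to get moles, then normalize by the smallest to get a raw atom ratio.
Moles per 100 g: Ag: 78.24/107.868 = 0.7253, C: 4.36/12.011 = 0.363, O: 17.41/15.999 = 1.0882
Raw ratio (divide by min = 0.363): Ag: 1.998, C: 1.0, O: 2.998
Multiply by 1 to clear fractions: Ag: 1.998 ~= 2, C: 1.0 ~= 1, O: 2.998 ~= 3
Reduce by GCD to get the simplest whole-number ratio:

2:1:3


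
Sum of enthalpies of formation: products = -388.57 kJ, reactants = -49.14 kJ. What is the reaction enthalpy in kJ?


dH_rxn = sum(dH_f products) - sum(dH_f reactants)
dH_rxn = -388.57 - (-49.14)
dH_rxn = -339.43 kJ:

-339.43 kJ


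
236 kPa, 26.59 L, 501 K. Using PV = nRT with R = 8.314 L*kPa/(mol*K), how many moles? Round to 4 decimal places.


PV = nRT, solve for n = PV / (RT).
PV = 236 * 26.59 = 6275.24
RT = 8.314 * 501 = 4165.314
n = 6275.24 / 4165.314
n = 1.50654669 mol, rounded to 4 dp:

1.5065 mol


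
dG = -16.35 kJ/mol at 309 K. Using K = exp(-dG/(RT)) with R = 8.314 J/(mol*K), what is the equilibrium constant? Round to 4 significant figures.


dG is in kJ/mol; multiply by 1000 to match R in J/(mol*K).
RT = 8.314 * 309 = 2569.026 J/mol
exponent = -dG*1000 / (RT) = -(-16.35*1000) / 2569.026 = 6.36427969
K = exp(6.36427969)
K = 580.72637, rounded to 4 significant figures:

580.7


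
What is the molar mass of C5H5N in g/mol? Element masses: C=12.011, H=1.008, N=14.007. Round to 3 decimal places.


M = sum(count * atomic_mass) over atoms.
M = 5*12.011 + 5*1.008 + 1*14.007
M = 60.055 + 5.04 + 14.007
M = 79.102 g/mol, rounded to 3 dp:

79.102 g/mol


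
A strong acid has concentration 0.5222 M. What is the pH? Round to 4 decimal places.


A strong acid dissociates completely, so [H+] equals the given concentration.
pH = -log10([H+]) = -log10(0.5222)
pH = 0.28216313, rounded to 4 dp:

0.2822


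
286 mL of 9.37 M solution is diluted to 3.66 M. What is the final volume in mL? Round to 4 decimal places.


Dilution: M1*V1 = M2*V2, solve for V2.
V2 = M1*V1 / M2
V2 = 9.37 * 286 / 3.66
V2 = 2679.82 / 3.66
V2 = 732.19125683 mL, rounded to 4 dp:

732.1913 mL


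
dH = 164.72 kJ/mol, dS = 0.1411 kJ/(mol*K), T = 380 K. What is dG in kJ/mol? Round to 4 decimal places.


Gibbs: dG = dH - T*dS (consistent units, dS already in kJ/(mol*K)).
T*dS = 380 * 0.1411 = 53.618
dG = 164.72 - (53.618)
dG = 111.102 kJ/mol, rounded to 4 dp:

111.1020 kJ/mol


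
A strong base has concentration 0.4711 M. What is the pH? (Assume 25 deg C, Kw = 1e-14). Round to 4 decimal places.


A strong base dissociates completely, so [OH-] equals the given concentration.
pOH = -log10([OH-]) = -log10(0.4711) = 0.326887
pH = 14 - pOH = 14 - 0.326887
pH = 13.673113, rounded to 4 dp:

13.6731


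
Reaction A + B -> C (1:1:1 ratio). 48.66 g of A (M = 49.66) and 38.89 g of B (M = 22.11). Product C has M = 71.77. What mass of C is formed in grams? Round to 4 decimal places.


Find moles of each reactant; the smaller value is the limiting reagent in a 1:1:1 reaction, so moles_C equals moles of the limiter.
n_A = mass_A / M_A = 48.66 / 49.66 = 0.979863 mol
n_B = mass_B / M_B = 38.89 / 22.11 = 1.758933 mol
Limiting reagent: A (smaller), n_limiting = 0.979863 mol
mass_C = n_limiting * M_C = 0.979863 * 71.77
mass_C = 70.32476751 g, rounded to 4 dp:

70.3248 g


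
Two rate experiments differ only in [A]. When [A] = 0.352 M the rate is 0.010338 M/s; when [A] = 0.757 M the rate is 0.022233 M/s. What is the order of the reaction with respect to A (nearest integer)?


Rate is proportional to [A]^n, so rate2/rate1 = ([A]2/[A]1)^n. Take logs to solve for n.
rate2/rate1 = 0.022233 / 0.010338 = 2.1506
[A]2/[A]1 = 0.757 / 0.352 = 2.1506
n = ln(2.1506) / ln(2.1506) = 1.0
Nearest integer order:

1


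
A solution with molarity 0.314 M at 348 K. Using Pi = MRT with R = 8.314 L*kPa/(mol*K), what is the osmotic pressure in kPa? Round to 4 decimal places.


Osmotic pressure (van't Hoff): Pi = M*R*T.
RT = 8.314 * 348 = 2893.272
Pi = 0.314 * 2893.272
Pi = 908.487408 kPa, rounded to 4 dp:

908.4874 kPa


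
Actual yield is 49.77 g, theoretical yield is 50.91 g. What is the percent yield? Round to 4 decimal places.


% yield = 100 * actual / theoretical
% yield = 100 * 49.77 / 50.91
% yield = 97.76075427 %, rounded to 4 dp:

97.7608 %


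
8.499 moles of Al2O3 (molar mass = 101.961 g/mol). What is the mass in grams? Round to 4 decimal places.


mass = n * M
mass = 8.499 * 101.961
mass = 866.566539 g, rounded to 4 dp:

866.5665 g


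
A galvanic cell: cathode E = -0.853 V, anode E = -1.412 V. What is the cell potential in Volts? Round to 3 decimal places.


Standard cell potential: E_cell = E_cathode - E_anode.
E_cell = -0.853 - (-1.412)
E_cell = 0.559 V, rounded to 3 dp:

0.559 V


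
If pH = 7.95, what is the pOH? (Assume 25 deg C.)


At 25 deg C, pH + pOH = 14.
pOH = 14 - pH = 14 - 7.95
pOH = 6.05:

6.05


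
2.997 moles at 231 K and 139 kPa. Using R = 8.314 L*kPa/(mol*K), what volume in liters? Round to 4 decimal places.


PV = nRT, solve for V = nRT / P.
nRT = 2.997 * 8.314 * 231 = 5755.8404
V = 5755.8404 / 139
V = 41.40892374 L, rounded to 4 dp:

41.4089 L


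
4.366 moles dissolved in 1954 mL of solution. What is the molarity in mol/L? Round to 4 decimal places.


Convert volume to liters: V_L = V_mL / 1000.
V_L = 1954 / 1000 = 1.954 L
M = n / V_L = 4.366 / 1.954
M = 2.23439099 mol/L, rounded to 4 dp:

2.2344 mol/L


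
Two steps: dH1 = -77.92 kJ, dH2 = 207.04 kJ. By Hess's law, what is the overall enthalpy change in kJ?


Hess's law: enthalpy is a state function, so add the step enthalpies.
dH_total = dH1 + dH2 = -77.92 + (207.04)
dH_total = 129.12 kJ:

129.12 kJ


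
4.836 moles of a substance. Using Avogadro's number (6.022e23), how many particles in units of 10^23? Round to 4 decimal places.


N = n * NA, then divide by 1e23 for the requested units.
N / 1e23 = n * 6.022
N / 1e23 = 4.836 * 6.022
N / 1e23 = 29.122392, rounded to 4 dp:

29.1224


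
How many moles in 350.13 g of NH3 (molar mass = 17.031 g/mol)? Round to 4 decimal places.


n = mass / M
n = 350.13 / 17.031
n = 20.55839352 mol, rounded to 4 dp:

20.5584 mol


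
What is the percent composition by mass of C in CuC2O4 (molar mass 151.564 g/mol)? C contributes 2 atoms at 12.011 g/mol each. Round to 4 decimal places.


pct = 100 * (n_elem * M_elem) / M_total
mass_contribution = 2 * 12.011 = 24.022 g/mol
pct = 100 * 24.022 / 151.564
pct = 15.84941015 %, rounded to 4 dp:

15.8494 %


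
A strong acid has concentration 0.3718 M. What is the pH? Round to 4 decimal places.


A strong acid dissociates completely, so [H+] equals the given concentration.
pH = -log10([H+]) = -log10(0.3718)
pH = 0.42969061, rounded to 4 dp:

0.4297


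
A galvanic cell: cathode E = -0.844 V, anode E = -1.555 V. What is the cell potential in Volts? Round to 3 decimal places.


Standard cell potential: E_cell = E_cathode - E_anode.
E_cell = -0.844 - (-1.555)
E_cell = 0.711 V, rounded to 3 dp:

0.711 V


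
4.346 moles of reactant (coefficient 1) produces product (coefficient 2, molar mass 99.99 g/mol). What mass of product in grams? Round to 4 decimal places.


Use the coefficient ratio to convert reactant moles to product moles, then multiply by the product's molar mass.
moles_P = moles_R * (coeff_P / coeff_R) = 4.346 * (2/1) = 8.692
mass_P = moles_P * M_P = 8.692 * 99.99
mass_P = 869.11308 g, rounded to 4 dp:

869.1131 g


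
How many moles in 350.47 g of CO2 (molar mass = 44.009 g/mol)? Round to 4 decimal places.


n = mass / M
n = 350.47 / 44.009
n = 7.96359835 mol, rounded to 4 dp:

7.9636 mol


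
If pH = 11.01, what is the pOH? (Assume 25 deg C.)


At 25 deg C, pH + pOH = 14.
pOH = 14 - pH = 14 - 11.01
pOH = 2.99:

2.99


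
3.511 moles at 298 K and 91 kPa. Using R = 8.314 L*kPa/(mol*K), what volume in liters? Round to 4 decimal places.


PV = nRT, solve for V = nRT / P.
nRT = 3.511 * 8.314 * 298 = 8698.7553
V = 8698.7553 / 91
V = 95.59071758 L, rounded to 4 dp:

95.5907 L


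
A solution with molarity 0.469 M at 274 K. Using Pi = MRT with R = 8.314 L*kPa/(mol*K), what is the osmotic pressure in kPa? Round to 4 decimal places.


Osmotic pressure (van't Hoff): Pi = M*R*T.
RT = 8.314 * 274 = 2278.036
Pi = 0.469 * 2278.036
Pi = 1068.398884 kPa, rounded to 4 dp:

1068.3989 kPa


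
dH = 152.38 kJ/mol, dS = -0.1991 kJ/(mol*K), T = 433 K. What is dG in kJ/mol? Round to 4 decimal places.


Gibbs: dG = dH - T*dS (consistent units, dS already in kJ/(mol*K)).
T*dS = 433 * -0.1991 = -86.2103
dG = 152.38 - (-86.2103)
dG = 238.5903 kJ/mol, rounded to 4 dp:

238.5903 kJ/mol


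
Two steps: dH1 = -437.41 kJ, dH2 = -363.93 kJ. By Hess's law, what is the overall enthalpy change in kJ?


Hess's law: enthalpy is a state function, so add the step enthalpies.
dH_total = dH1 + dH2 = -437.41 + (-363.93)
dH_total = -801.34 kJ:

-801.34 kJ


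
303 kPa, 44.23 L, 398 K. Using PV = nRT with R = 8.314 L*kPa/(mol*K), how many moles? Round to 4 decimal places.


PV = nRT, solve for n = PV / (RT).
PV = 303 * 44.23 = 13401.69
RT = 8.314 * 398 = 3308.972
n = 13401.69 / 3308.972
n = 4.0501068 mol, rounded to 4 dp:

4.0501 mol


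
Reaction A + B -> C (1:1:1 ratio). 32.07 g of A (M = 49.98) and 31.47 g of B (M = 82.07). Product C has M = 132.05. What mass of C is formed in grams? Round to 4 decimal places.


Find moles of each reactant; the smaller value is the limiting reagent in a 1:1:1 reaction, so moles_C equals moles of the limiter.
n_A = mass_A / M_A = 32.07 / 49.98 = 0.641657 mol
n_B = mass_B / M_B = 31.47 / 82.07 = 0.383453 mol
Limiting reagent: B (smaller), n_limiting = 0.383453 mol
mass_C = n_limiting * M_C = 0.383453 * 132.05
mass_C = 50.63496865 g, rounded to 4 dp:

50.6350 g


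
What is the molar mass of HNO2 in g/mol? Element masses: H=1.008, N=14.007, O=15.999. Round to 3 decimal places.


M = sum(count * atomic_mass) over atoms.
M = 1*1.008 + 1*14.007 + 2*15.999
M = 1.008 + 14.007 + 31.998
M = 47.013 g/mol, rounded to 3 dp:

47.013 g/mol


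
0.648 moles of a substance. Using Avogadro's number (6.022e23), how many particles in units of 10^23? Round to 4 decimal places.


N = n * NA, then divide by 1e23 for the requested units.
N / 1e23 = n * 6.022
N / 1e23 = 0.648 * 6.022
N / 1e23 = 3.902256, rounded to 4 dp:

3.9023


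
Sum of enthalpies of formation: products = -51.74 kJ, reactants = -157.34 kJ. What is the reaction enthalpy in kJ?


dH_rxn = sum(dH_f products) - sum(dH_f reactants)
dH_rxn = -51.74 - (-157.34)
dH_rxn = 105.6 kJ:

105.60 kJ


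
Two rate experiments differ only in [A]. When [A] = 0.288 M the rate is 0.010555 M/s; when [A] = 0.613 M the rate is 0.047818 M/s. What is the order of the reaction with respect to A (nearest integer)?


Rate is proportional to [A]^n, so rate2/rate1 = ([A]2/[A]1)^n. Take logs to solve for n.
rate2/rate1 = 0.047818 / 0.010555 = 4.5304
[A]2/[A]1 = 0.613 / 0.288 = 2.1285
n = ln(4.5304) / ln(2.1285) = 2.0
Nearest integer order:

2


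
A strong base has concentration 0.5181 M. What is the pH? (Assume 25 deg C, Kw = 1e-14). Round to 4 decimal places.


A strong base dissociates completely, so [OH-] equals the given concentration.
pOH = -log10([OH-]) = -log10(0.5181) = 0.285586
pH = 14 - pOH = 14 - 0.285586
pH = 13.714414, rounded to 4 dp:

13.7144


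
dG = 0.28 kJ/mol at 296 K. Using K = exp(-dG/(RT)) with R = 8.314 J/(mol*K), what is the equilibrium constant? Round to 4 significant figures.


dG is in kJ/mol; multiply by 1000 to match R in J/(mol*K).
RT = 8.314 * 296 = 2460.944 J/mol
exponent = -dG*1000 / (RT) = -(0.28*1000) / 2460.944 = -0.11377748
K = exp(-0.11377748)
K = 0.89245652, rounded to 4 significant figures:

0.8925


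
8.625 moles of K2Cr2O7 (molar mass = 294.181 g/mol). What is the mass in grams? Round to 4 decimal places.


mass = n * M
mass = 8.625 * 294.181
mass = 2537.311125 g, rounded to 4 dp:

2537.3111 g


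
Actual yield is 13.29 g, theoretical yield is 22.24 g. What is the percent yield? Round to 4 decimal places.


% yield = 100 * actual / theoretical
% yield = 100 * 13.29 / 22.24
% yield = 59.75719424 %, rounded to 4 dp:

59.7572 %


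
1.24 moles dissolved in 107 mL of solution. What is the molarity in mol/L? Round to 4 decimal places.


Convert volume to liters: V_L = V_mL / 1000.
V_L = 107 / 1000 = 0.107 L
M = n / V_L = 1.24 / 0.107
M = 11.58878505 mol/L, rounded to 4 dp:

11.5888 mol/L


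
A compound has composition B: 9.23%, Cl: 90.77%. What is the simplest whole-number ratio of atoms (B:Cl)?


Assume 100 g of compound, divide each mass% by atomic mass to get moles, then normalize by the smallest to get a raw atom ratio.
Moles per 100 g: B: 9.23/10.81 = 0.8538, Cl: 90.77/35.453 = 2.5603
Raw ratio (divide by min = 0.8538): B: 1.0, Cl: 2.999
Multiply by 1 to clear fractions: B: 1.0 ~= 1, Cl: 2.999 ~= 3
Reduce by GCD to get the simplest whole-number ratio:

1:3


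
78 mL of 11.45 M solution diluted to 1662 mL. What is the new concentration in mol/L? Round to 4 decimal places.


Dilution: M1*V1 = M2*V2, solve for M2.
M2 = M1*V1 / V2
M2 = 11.45 * 78 / 1662
M2 = 893.1 / 1662
M2 = 0.53736462 mol/L, rounded to 4 dp:

0.5374 mol/L


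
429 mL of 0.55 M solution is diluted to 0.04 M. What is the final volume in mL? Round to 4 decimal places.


Dilution: M1*V1 = M2*V2, solve for V2.
V2 = M1*V1 / M2
V2 = 0.55 * 429 / 0.04
V2 = 235.95 / 0.04
V2 = 5898.75 mL, rounded to 4 dp:

5898.7500 mL


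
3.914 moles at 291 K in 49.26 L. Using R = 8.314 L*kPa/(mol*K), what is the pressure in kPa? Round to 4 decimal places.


PV = nRT, solve for P = nRT / V.
nRT = 3.914 * 8.314 * 291 = 9469.4298
P = 9469.4298 / 49.26
P = 192.23365408 kPa, rounded to 4 dp:

192.2337 kPa


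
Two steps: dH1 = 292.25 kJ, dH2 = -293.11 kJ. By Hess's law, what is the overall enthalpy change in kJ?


Hess's law: enthalpy is a state function, so add the step enthalpies.
dH_total = dH1 + dH2 = 292.25 + (-293.11)
dH_total = -0.86 kJ:

-0.86 kJ


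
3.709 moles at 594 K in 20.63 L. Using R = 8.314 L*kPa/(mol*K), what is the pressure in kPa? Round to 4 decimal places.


PV = nRT, solve for P = nRT / V.
nRT = 3.709 * 8.314 * 594 = 18316.9558
P = 18316.9558 / 20.63
P = 887.87958313 kPa, rounded to 4 dp:

887.8796 kPa


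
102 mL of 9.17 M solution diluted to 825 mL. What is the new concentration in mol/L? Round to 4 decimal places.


Dilution: M1*V1 = M2*V2, solve for M2.
M2 = M1*V1 / V2
M2 = 9.17 * 102 / 825
M2 = 935.34 / 825
M2 = 1.13374545 mol/L, rounded to 4 dp:

1.1337 mol/L


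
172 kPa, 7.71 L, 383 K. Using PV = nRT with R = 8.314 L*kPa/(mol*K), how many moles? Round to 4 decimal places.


PV = nRT, solve for n = PV / (RT).
PV = 172 * 7.71 = 1326.12
RT = 8.314 * 383 = 3184.262
n = 1326.12 / 3184.262
n = 0.41646071 mol, rounded to 4 dp:

0.4165 mol


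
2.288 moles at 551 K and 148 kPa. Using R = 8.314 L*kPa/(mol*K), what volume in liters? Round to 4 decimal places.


PV = nRT, solve for V = nRT / P.
nRT = 2.288 * 8.314 * 551 = 10481.36
V = 10481.36 / 148
V = 70.82 L, rounded to 4 dp:

70.8200 L


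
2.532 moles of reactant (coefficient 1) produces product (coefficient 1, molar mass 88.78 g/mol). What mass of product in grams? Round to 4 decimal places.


Use the coefficient ratio to convert reactant moles to product moles, then multiply by the product's molar mass.
moles_P = moles_R * (coeff_P / coeff_R) = 2.532 * (1/1) = 2.532
mass_P = moles_P * M_P = 2.532 * 88.78
mass_P = 224.79096 g, rounded to 4 dp:

224.7910 g


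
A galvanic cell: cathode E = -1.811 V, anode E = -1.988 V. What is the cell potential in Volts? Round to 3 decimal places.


Standard cell potential: E_cell = E_cathode - E_anode.
E_cell = -1.811 - (-1.988)
E_cell = 0.177 V, rounded to 3 dp:

0.177 V


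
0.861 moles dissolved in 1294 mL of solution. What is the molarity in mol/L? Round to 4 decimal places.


Convert volume to liters: V_L = V_mL / 1000.
V_L = 1294 / 1000 = 1.294 L
M = n / V_L = 0.861 / 1.294
M = 0.66537867 mol/L, rounded to 4 dp:

0.6654 mol/L


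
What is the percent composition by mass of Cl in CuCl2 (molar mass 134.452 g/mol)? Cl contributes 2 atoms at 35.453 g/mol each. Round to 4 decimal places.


pct = 100 * (n_elem * M_elem) / M_total
mass_contribution = 2 * 35.453 = 70.906 g/mol
pct = 100 * 70.906 / 134.452
pct = 52.73703627 %, rounded to 4 dp:

52.7370 %


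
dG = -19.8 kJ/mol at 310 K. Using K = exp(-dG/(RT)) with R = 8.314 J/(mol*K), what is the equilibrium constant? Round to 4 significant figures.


dG is in kJ/mol; multiply by 1000 to match R in J/(mol*K).
RT = 8.314 * 310 = 2577.34 J/mol
exponent = -dG*1000 / (RT) = -(-19.8*1000) / 2577.34 = 7.68233916
K = exp(7.68233916)
K = 2169.6891, rounded to 4 significant figures:

2170


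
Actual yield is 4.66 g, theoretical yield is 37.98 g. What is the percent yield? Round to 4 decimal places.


% yield = 100 * actual / theoretical
% yield = 100 * 4.66 / 37.98
% yield = 12.26961559 %, rounded to 4 dp:

12.2696 %


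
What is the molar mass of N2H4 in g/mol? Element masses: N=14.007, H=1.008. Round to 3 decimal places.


M = sum(count * atomic_mass) over atoms.
M = 2*14.007 + 4*1.008
M = 28.014 + 4.032
M = 32.046 g/mol, rounded to 3 dp:

32.046 g/mol


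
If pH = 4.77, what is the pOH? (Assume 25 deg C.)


At 25 deg C, pH + pOH = 14.
pOH = 14 - pH = 14 - 4.77
pOH = 9.23:

9.23


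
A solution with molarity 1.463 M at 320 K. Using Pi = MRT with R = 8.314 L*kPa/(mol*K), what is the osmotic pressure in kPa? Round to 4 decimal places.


Osmotic pressure (van't Hoff): Pi = M*R*T.
RT = 8.314 * 320 = 2660.48
Pi = 1.463 * 2660.48
Pi = 3892.28224 kPa, rounded to 4 dp:

3892.2822 kPa


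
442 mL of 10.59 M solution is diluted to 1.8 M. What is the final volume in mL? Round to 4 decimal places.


Dilution: M1*V1 = M2*V2, solve for V2.
V2 = M1*V1 / M2
V2 = 10.59 * 442 / 1.8
V2 = 4680.78 / 1.8
V2 = 2600.43333333 mL, rounded to 4 dp:

2600.4333 mL


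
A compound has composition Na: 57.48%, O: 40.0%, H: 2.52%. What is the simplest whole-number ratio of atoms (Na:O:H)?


Assume 100 g of compound, divide each mass% by atomic mass to get moles, then normalize by the smallest to get a raw atom ratio.
Moles per 100 g: Na: 57.48/22.99 = 2.5002, O: 40.0/15.999 = 2.5002, H: 2.52/1.008 = 2.5
Raw ratio (divide by min = 2.5): Na: 1.0, O: 1.0, H: 1.0
Multiply by 1 to clear fractions: Na: 1.0 ~= 1, O: 1.0 ~= 1, H: 1.0 ~= 1
Reduce by GCD to get the simplest whole-number ratio:

1:1:1


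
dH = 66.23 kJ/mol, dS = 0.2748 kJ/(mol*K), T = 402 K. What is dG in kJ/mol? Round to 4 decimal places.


Gibbs: dG = dH - T*dS (consistent units, dS already in kJ/(mol*K)).
T*dS = 402 * 0.2748 = 110.4696
dG = 66.23 - (110.4696)
dG = -44.2396 kJ/mol, rounded to 4 dp:

-44.2396 kJ/mol


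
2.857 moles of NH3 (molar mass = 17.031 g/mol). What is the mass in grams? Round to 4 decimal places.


mass = n * M
mass = 2.857 * 17.031
mass = 48.657567 g, rounded to 4 dp:

48.6576 g


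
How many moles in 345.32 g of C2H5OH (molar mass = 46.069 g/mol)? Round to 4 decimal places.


n = mass / M
n = 345.32 / 46.069
n = 7.49571295 mol, rounded to 4 dp:

7.4957 mol


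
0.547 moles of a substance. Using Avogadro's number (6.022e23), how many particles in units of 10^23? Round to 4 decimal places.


N = n * NA, then divide by 1e23 for the requested units.
N / 1e23 = n * 6.022
N / 1e23 = 0.547 * 6.022
N / 1e23 = 3.294034, rounded to 4 dp:

3.2940


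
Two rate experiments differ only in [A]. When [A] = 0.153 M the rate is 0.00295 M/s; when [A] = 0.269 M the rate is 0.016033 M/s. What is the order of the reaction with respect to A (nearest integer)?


Rate is proportional to [A]^n, so rate2/rate1 = ([A]2/[A]1)^n. Take logs to solve for n.
rate2/rate1 = 0.016033 / 0.00295 = 5.4349
[A]2/[A]1 = 0.269 / 0.153 = 1.7582
n = ln(5.4349) / ln(1.7582) = 3.0
Nearest integer order:

3


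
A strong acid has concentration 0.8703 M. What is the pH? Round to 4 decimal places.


A strong acid dissociates completely, so [H+] equals the given concentration.
pH = -log10([H+]) = -log10(0.8703)
pH = 0.06033102, rounded to 4 dp:

0.0603


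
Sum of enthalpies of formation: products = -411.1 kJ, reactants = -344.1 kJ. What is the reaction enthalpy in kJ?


dH_rxn = sum(dH_f products) - sum(dH_f reactants)
dH_rxn = -411.1 - (-344.1)
dH_rxn = -67.0 kJ:

-67.00 kJ


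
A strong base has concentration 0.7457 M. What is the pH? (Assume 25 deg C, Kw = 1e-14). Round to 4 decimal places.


A strong base dissociates completely, so [OH-] equals the given concentration.
pOH = -log10([OH-]) = -log10(0.7457) = 0.127436
pH = 14 - pOH = 14 - 0.127436
pH = 13.872564, rounded to 4 dp:

13.8726


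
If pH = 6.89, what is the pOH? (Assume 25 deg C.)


At 25 deg C, pH + pOH = 14.
pOH = 14 - pH = 14 - 6.89
pOH = 7.11:

7.11


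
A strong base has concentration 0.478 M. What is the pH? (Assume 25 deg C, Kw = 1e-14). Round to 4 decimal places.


A strong base dissociates completely, so [OH-] equals the given concentration.
pOH = -log10([OH-]) = -log10(0.478) = 0.320572
pH = 14 - pOH = 14 - 0.320572
pH = 13.679428, rounded to 4 dp:

13.6794


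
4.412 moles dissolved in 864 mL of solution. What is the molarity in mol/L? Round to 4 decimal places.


Convert volume to liters: V_L = V_mL / 1000.
V_L = 864 / 1000 = 0.864 L
M = n / V_L = 4.412 / 0.864
M = 5.10648148 mol/L, rounded to 4 dp:

5.1065 mol/L


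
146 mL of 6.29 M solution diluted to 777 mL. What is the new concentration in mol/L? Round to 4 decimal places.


Dilution: M1*V1 = M2*V2, solve for M2.
M2 = M1*V1 / V2
M2 = 6.29 * 146 / 777
M2 = 918.34 / 777
M2 = 1.18190476 mol/L, rounded to 4 dp:

1.1819 mol/L


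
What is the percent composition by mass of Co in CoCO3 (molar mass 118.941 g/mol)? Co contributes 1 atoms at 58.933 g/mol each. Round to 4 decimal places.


pct = 100 * (n_elem * M_elem) / M_total
mass_contribution = 1 * 58.933 = 58.933 g/mol
pct = 100 * 58.933 / 118.941
pct = 49.54809527 %, rounded to 4 dp:

49.5481 %


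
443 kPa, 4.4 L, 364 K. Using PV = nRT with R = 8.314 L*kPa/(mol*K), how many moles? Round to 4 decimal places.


PV = nRT, solve for n = PV / (RT).
PV = 443 * 4.4 = 1949.2
RT = 8.314 * 364 = 3026.296
n = 1949.2 / 3026.296
n = 0.64408769 mol, rounded to 4 dp:

0.6441 mol


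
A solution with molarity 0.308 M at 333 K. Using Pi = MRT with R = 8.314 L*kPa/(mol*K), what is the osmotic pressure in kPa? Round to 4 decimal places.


Osmotic pressure (van't Hoff): Pi = M*R*T.
RT = 8.314 * 333 = 2768.562
Pi = 0.308 * 2768.562
Pi = 852.717096 kPa, rounded to 4 dp:

852.7171 kPa


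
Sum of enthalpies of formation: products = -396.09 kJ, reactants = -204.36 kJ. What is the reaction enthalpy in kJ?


dH_rxn = sum(dH_f products) - sum(dH_f reactants)
dH_rxn = -396.09 - (-204.36)
dH_rxn = -191.73 kJ:

-191.73 kJ


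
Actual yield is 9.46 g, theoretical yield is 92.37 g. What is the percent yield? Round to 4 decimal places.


% yield = 100 * actual / theoretical
% yield = 100 * 9.46 / 92.37
% yield = 10.24142037 %, rounded to 4 dp:

10.2414 %


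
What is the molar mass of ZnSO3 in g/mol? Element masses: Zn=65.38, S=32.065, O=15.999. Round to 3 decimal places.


M = sum(count * atomic_mass) over atoms.
M = 1*65.38 + 1*32.065 + 3*15.999
M = 65.38 + 32.065 + 47.997
M = 145.442 g/mol, rounded to 3 dp:

145.442 g/mol


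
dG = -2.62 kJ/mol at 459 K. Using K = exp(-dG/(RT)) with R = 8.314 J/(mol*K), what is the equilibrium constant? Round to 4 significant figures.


dG is in kJ/mol; multiply by 1000 to match R in J/(mol*K).
RT = 8.314 * 459 = 3816.126 J/mol
exponent = -dG*1000 / (RT) = -(-2.62*1000) / 3816.126 = 0.68656014
K = exp(0.68656014)
K = 1.9868692, rounded to 4 significant figures:

1.987


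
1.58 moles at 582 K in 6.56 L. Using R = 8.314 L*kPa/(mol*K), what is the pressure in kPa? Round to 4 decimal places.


PV = nRT, solve for P = nRT / V.
nRT = 1.58 * 8.314 * 582 = 7645.2218
P = 7645.2218 / 6.56
P = 1165.43015244 kPa, rounded to 4 dp:

1165.4302 kPa


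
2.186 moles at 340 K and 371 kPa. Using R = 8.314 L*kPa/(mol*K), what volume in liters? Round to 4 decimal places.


PV = nRT, solve for V = nRT / P.
nRT = 2.186 * 8.314 * 340 = 6179.2974
V = 6179.2974 / 371
V = 16.65578814 L, rounded to 4 dp:

16.6558 L


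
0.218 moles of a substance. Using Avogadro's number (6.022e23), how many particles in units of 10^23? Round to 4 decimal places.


N = n * NA, then divide by 1e23 for the requested units.
N / 1e23 = n * 6.022
N / 1e23 = 0.218 * 6.022
N / 1e23 = 1.312796, rounded to 4 dp:

1.3128


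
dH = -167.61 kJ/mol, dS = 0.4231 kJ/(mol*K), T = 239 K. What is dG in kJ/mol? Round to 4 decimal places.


Gibbs: dG = dH - T*dS (consistent units, dS already in kJ/(mol*K)).
T*dS = 239 * 0.4231 = 101.1209
dG = -167.61 - (101.1209)
dG = -268.7309 kJ/mol, rounded to 4 dp:

-268.7309 kJ/mol


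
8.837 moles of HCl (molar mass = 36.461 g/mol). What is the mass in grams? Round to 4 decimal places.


mass = n * M
mass = 8.837 * 36.461
mass = 322.205857 g, rounded to 4 dp:

322.2059 g


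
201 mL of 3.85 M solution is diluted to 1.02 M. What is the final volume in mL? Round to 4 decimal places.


Dilution: M1*V1 = M2*V2, solve for V2.
V2 = M1*V1 / M2
V2 = 3.85 * 201 / 1.02
V2 = 773.85 / 1.02
V2 = 758.67647059 mL, rounded to 4 dp:

758.6765 mL


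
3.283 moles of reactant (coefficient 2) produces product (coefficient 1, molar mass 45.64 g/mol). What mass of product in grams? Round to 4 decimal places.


Use the coefficient ratio to convert reactant moles to product moles, then multiply by the product's molar mass.
moles_P = moles_R * (coeff_P / coeff_R) = 3.283 * (1/2) = 1.6415
mass_P = moles_P * M_P = 1.6415 * 45.64
mass_P = 74.91806 g, rounded to 4 dp:

74.9181 g


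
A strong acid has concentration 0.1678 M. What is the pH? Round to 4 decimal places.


A strong acid dissociates completely, so [H+] equals the given concentration.
pH = -log10([H+]) = -log10(0.1678)
pH = 0.77520804, rounded to 4 dp:

0.7752


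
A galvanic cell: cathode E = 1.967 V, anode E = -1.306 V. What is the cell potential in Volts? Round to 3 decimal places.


Standard cell potential: E_cell = E_cathode - E_anode.
E_cell = 1.967 - (-1.306)
E_cell = 3.273 V, rounded to 3 dp:

3.273 V


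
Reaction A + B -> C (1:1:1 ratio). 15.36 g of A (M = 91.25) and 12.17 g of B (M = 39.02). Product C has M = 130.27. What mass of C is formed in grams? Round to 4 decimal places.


Find moles of each reactant; the smaller value is the limiting reagent in a 1:1:1 reaction, so moles_C equals moles of the limiter.
n_A = mass_A / M_A = 15.36 / 91.25 = 0.168329 mol
n_B = mass_B / M_B = 12.17 / 39.02 = 0.311891 mol
Limiting reagent: A (smaller), n_limiting = 0.168329 mol
mass_C = n_limiting * M_C = 0.168329 * 130.27
mass_C = 21.92821883 g, rounded to 4 dp:

21.9282 g


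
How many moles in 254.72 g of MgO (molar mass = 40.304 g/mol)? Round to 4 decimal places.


n = mass / M
n = 254.72 / 40.304
n = 6.31996824 mol, rounded to 4 dp:

6.3200 mol


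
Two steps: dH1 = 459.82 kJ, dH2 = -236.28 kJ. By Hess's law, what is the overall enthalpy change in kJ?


Hess's law: enthalpy is a state function, so add the step enthalpies.
dH_total = dH1 + dH2 = 459.82 + (-236.28)
dH_total = 223.54 kJ:

223.54 kJ


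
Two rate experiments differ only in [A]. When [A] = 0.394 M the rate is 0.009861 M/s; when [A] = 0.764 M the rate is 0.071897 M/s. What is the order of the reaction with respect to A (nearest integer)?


Rate is proportional to [A]^n, so rate2/rate1 = ([A]2/[A]1)^n. Take logs to solve for n.
rate2/rate1 = 0.071897 / 0.009861 = 7.291
[A]2/[A]1 = 0.764 / 0.394 = 1.9391
n = ln(7.291) / ln(1.9391) = 3.0
Nearest integer order:

3


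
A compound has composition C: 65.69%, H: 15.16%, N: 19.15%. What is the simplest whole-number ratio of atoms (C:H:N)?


Assume 100 g of compound, divide each mass% by atomic mass to get moles, then normalize by the smallest to get a raw atom ratio.
Moles per 100 g: C: 65.69/12.011 = 5.4692, H: 15.16/1.008 = 15.0397, N: 19.15/14.007 = 1.3672
Raw ratio (divide by min = 1.3672): C: 4.0, H: 11.001, N: 1.0
Multiply by 1 to clear fractions: C: 4.0 ~= 4, H: 11.001 ~= 11, N: 1.0 ~= 1
Reduce by GCD to get the simplest whole-number ratio:

4:11:1


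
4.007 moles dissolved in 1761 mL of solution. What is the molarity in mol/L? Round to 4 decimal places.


Convert volume to liters: V_L = V_mL / 1000.
V_L = 1761 / 1000 = 1.761 L
M = n / V_L = 4.007 / 1.761
M = 2.2754117 mol/L, rounded to 4 dp:

2.2754 mol/L


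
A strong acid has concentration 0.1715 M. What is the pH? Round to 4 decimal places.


A strong acid dissociates completely, so [H+] equals the given concentration.
pH = -log10([H+]) = -log10(0.1715)
pH = 0.76573588, rounded to 4 dp:

0.7657


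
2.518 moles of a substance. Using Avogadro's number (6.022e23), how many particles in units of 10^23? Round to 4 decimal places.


N = n * NA, then divide by 1e23 for the requested units.
N / 1e23 = n * 6.022
N / 1e23 = 2.518 * 6.022
N / 1e23 = 15.163396, rounded to 4 dp:

15.1634


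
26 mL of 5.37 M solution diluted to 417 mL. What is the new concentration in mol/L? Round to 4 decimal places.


Dilution: M1*V1 = M2*V2, solve for M2.
M2 = M1*V1 / V2
M2 = 5.37 * 26 / 417
M2 = 139.62 / 417
M2 = 0.33482014 mol/L, rounded to 4 dp:

0.3348 mol/L


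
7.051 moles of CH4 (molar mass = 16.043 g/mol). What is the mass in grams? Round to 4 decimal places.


mass = n * M
mass = 7.051 * 16.043
mass = 113.119193 g, rounded to 4 dp:

113.1192 g


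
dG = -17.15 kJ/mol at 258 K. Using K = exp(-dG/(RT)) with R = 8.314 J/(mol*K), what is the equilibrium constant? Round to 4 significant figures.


dG is in kJ/mol; multiply by 1000 to match R in J/(mol*K).
RT = 8.314 * 258 = 2145.012 J/mol
exponent = -dG*1000 / (RT) = -(-17.15*1000) / 2145.012 = 7.99529327
K = exp(7.99529327)
K = 2966.9604, rounded to 4 significant figures:

2967


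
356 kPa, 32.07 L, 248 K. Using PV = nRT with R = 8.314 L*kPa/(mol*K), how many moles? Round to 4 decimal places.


PV = nRT, solve for n = PV / (RT).
PV = 356 * 32.07 = 11416.92
RT = 8.314 * 248 = 2061.872
n = 11416.92 / 2061.872
n = 5.53716235 mol, rounded to 4 dp:

5.5372 mol


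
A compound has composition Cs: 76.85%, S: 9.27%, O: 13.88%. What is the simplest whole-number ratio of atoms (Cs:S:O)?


Assume 100 g of compound, divide each mass% by atomic mass to get moles, then normalize by the smallest to get a raw atom ratio.
Moles per 100 g: Cs: 76.85/132.905 = 0.5782, S: 9.27/32.065 = 0.2891, O: 13.88/15.999 = 0.8676
Raw ratio (divide by min = 0.2891): Cs: 2.0, S: 1.0, O: 3.001
Multiply by 1 to clear fractions: Cs: 2.0 ~= 2, S: 1.0 ~= 1, O: 3.001 ~= 3
Reduce by GCD to get the simplest whole-number ratio:

2:1:3


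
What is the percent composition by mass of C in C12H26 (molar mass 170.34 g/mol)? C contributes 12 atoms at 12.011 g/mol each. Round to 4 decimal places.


pct = 100 * (n_elem * M_elem) / M_total
mass_contribution = 12 * 12.011 = 144.132 g/mol
pct = 100 * 144.132 / 170.34
pct = 84.61430081 %, rounded to 4 dp:

84.6143 %


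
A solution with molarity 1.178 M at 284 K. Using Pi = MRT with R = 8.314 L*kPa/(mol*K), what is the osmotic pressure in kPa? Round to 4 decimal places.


Osmotic pressure (van't Hoff): Pi = M*R*T.
RT = 8.314 * 284 = 2361.176
Pi = 1.178 * 2361.176
Pi = 2781.465328 kPa, rounded to 4 dp:

2781.4653 kPa


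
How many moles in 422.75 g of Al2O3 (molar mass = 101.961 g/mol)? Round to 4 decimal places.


n = mass / M
n = 422.75 / 101.961
n = 4.14619315 mol, rounded to 4 dp:

4.1462 mol


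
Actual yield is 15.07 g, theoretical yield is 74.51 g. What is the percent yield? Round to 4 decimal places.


% yield = 100 * actual / theoretical
% yield = 100 * 15.07 / 74.51
% yield = 20.22547309 %, rounded to 4 dp:

20.2255 %


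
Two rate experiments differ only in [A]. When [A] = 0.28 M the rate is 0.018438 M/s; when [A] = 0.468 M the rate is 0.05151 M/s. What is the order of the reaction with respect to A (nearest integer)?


Rate is proportional to [A]^n, so rate2/rate1 = ([A]2/[A]1)^n. Take logs to solve for n.
rate2/rate1 = 0.05151 / 0.018438 = 2.7937
[A]2/[A]1 = 0.468 / 0.28 = 1.6714
n = ln(2.7937) / ln(1.6714) = 2.0
Nearest integer order:

2


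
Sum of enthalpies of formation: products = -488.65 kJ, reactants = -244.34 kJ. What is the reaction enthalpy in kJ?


dH_rxn = sum(dH_f products) - sum(dH_f reactants)
dH_rxn = -488.65 - (-244.34)
dH_rxn = -244.31 kJ:

-244.31 kJ


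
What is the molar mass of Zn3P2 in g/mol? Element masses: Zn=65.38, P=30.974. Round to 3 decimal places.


M = sum(count * atomic_mass) over atoms.
M = 3*65.38 + 2*30.974
M = 196.14 + 61.948
M = 258.088 g/mol, rounded to 3 dp:

258.088 g/mol


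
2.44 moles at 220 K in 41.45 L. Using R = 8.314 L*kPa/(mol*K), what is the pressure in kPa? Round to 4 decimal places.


PV = nRT, solve for P = nRT / V.
nRT = 2.44 * 8.314 * 220 = 4462.9552
P = 4462.9552 / 41.45
P = 107.67081303 kPa, rounded to 4 dp:

107.6708 kPa


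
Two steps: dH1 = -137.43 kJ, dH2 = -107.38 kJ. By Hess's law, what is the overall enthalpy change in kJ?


Hess's law: enthalpy is a state function, so add the step enthalpies.
dH_total = dH1 + dH2 = -137.43 + (-107.38)
dH_total = -244.81 kJ:

-244.81 kJ
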